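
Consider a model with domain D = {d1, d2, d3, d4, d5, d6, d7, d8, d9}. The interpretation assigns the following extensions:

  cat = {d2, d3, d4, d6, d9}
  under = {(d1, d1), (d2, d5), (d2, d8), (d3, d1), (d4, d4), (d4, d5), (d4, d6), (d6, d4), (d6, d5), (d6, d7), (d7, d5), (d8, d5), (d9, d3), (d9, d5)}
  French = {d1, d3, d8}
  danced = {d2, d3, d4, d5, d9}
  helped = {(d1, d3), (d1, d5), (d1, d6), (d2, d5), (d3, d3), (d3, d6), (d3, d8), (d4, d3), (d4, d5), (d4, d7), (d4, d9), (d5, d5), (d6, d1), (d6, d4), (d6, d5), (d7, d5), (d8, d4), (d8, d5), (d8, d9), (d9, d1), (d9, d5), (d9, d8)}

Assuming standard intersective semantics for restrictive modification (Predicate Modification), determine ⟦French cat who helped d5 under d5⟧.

∅

⟦who helped d5⟧ = {x : ⟨x, d5⟩ ∈ ⟦helped⟧} = {d1, d2, d4, d5, d6, d7, d8, d9}
⟦under d5⟧ = {x : ⟨x, d5⟩ ∈ ⟦under⟧} = {d2, d4, d6, d7, d8, d9}
⟦cat⟧ = {d2, d3, d4, d6, d9}
… ∩ ⟦who helped d5⟧ = {d2, d3, d4, d6, d9} ∩ {d1, d2, d4, d5, d6, d7, d8, d9} = {d2, d4, d6, d9}
… ∩ ⟦under d5⟧ = {d2, d4, d6, d9} ∩ {d2, d4, d6, d7, d8, d9} = {d2, d4, d6, d9}
… ∩ ⟦French⟧ = {d2, d4, d6, d9} ∩ {d1, d3, d8} = ∅
So ⟦French cat who helped d5 under d5⟧ = ∅.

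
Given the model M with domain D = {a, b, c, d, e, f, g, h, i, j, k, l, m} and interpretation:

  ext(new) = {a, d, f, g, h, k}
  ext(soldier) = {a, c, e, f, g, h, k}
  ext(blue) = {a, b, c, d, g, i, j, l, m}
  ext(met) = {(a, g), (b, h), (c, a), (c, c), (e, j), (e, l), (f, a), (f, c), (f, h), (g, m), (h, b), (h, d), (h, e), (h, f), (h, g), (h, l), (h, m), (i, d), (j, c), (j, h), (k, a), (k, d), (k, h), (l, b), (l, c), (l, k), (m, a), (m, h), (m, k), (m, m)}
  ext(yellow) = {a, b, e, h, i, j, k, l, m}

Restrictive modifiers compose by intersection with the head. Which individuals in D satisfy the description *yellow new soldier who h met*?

⟦who h met⟧ = {x : ⟨h, x⟩ ∈ ⟦met⟧} = {b, d, e, f, g, l, m}
⟦soldier⟧ = {a, c, e, f, g, h, k}
… ∩ ⟦who h met⟧ = {a, c, e, f, g, h, k} ∩ {b, d, e, f, g, l, m} = {e, f, g}
… ∩ ⟦yellow⟧ = {e, f, g} ∩ {a, b, e, h, i, j, k, l, m} = {e}
… ∩ ⟦new⟧ = {e} ∩ {a, d, f, g, h, k} = ∅
So ⟦yellow new soldier who h met⟧ = {}.

{}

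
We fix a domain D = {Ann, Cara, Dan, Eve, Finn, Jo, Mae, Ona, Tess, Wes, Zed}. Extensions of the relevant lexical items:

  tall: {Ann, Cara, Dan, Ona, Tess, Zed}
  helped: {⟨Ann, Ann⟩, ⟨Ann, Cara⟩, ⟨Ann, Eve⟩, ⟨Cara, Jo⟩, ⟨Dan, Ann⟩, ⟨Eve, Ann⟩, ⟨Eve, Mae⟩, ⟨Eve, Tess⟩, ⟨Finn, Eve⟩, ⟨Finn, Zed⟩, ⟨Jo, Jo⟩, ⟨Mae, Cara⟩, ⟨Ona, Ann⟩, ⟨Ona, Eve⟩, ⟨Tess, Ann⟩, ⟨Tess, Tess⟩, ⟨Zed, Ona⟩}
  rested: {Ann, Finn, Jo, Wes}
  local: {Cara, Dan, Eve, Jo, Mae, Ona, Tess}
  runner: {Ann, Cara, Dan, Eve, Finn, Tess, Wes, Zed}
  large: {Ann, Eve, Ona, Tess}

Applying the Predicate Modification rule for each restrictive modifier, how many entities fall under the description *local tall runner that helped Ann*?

2

⟦that helped Ann⟧ = {x : ⟨x, Ann⟩ ∈ ⟦helped⟧} = {Ann, Dan, Eve, Ona, Tess}
⟦runner⟧ = {Ann, Cara, Dan, Eve, Finn, Tess, Wes, Zed}
… ∩ ⟦that helped Ann⟧ = {Ann, Cara, Dan, Eve, Finn, Tess, Wes, Zed} ∩ {Ann, Dan, Eve, Ona, Tess} = {Ann, Dan, Eve, Tess}
… ∩ ⟦local⟧ = {Ann, Dan, Eve, Tess} ∩ {Cara, Dan, Eve, Jo, Mae, Ona, Tess} = {Dan, Eve, Tess}
… ∩ ⟦tall⟧ = {Dan, Eve, Tess} ∩ {Ann, Cara, Dan, Ona, Tess, Zed} = {Dan, Tess}
⟦local tall runner that helped Ann⟧ = {Dan, Tess}, so the cardinality is 2.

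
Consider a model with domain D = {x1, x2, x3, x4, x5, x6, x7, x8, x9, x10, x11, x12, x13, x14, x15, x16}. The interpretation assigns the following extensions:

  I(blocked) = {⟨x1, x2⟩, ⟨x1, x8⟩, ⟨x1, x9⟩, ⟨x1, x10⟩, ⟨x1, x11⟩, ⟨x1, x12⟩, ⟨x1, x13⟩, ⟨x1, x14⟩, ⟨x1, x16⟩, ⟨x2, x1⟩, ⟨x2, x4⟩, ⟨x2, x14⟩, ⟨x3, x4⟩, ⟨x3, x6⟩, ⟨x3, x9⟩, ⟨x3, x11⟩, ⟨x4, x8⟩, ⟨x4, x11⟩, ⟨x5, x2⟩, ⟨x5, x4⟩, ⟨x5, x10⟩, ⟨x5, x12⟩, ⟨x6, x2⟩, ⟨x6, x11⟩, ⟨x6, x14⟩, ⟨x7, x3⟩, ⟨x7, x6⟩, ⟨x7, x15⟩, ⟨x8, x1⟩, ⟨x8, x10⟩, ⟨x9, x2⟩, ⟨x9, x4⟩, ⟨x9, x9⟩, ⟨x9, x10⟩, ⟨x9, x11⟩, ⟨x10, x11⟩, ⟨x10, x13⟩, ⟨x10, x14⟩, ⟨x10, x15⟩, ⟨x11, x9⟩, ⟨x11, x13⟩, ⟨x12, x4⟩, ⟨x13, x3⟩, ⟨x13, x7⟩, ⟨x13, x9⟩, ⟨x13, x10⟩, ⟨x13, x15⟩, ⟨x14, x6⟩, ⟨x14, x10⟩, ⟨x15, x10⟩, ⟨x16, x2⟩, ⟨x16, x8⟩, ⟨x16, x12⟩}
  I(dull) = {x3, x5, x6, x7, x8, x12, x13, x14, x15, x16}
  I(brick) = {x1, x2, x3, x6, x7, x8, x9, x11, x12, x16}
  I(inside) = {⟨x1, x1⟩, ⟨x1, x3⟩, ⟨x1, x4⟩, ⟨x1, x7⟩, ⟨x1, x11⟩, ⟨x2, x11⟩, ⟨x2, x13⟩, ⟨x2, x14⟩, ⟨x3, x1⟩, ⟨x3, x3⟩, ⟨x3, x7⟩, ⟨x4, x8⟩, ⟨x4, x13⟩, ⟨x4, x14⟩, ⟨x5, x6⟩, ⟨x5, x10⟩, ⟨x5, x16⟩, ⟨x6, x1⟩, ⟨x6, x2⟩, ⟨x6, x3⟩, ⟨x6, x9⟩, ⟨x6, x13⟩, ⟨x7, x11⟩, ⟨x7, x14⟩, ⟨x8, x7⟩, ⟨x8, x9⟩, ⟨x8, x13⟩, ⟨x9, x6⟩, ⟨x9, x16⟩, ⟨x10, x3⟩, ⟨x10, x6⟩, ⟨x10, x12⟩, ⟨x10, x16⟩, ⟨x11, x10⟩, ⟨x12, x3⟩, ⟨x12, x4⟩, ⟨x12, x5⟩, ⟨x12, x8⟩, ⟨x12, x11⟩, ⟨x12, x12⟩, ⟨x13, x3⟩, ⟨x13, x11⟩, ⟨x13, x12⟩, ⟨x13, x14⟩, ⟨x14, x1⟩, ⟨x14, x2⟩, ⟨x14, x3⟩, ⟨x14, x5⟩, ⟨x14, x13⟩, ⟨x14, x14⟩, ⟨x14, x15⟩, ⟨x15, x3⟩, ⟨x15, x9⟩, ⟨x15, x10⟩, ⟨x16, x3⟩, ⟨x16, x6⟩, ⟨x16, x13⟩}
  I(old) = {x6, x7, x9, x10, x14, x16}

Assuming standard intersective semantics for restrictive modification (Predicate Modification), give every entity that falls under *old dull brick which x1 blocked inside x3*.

⟦which x1 blocked⟧ = {x : ⟨x1, x⟩ ∈ ⟦blocked⟧} = {x2, x8, x9, x10, x11, x12, x13, x14, x16}
⟦inside x3⟧ = {x : ⟨x, x3⟩ ∈ ⟦inside⟧} = {x1, x3, x6, x10, x12, x13, x14, x15, x16}
⟦brick⟧ = {x1, x2, x3, x6, x7, x8, x9, x11, x12, x16}
… ∩ ⟦which x1 blocked⟧ = {x1, x2, x3, x6, x7, x8, x9, x11, x12, x16} ∩ {x2, x8, x9, x10, x11, x12, x13, x14, x16} = {x2, x8, x9, x11, x12, x16}
… ∩ ⟦inside x3⟧ = {x2, x8, x9, x11, x12, x16} ∩ {x1, x3, x6, x10, x12, x13, x14, x15, x16} = {x12, x16}
… ∩ ⟦old⟧ = {x12, x16} ∩ {x6, x7, x9, x10, x14, x16} = {x16}
… ∩ ⟦dull⟧ = {x16} ∩ {x3, x5, x6, x7, x8, x12, x13, x14, x15, x16} = {x16}
So ⟦old dull brick which x1 blocked inside x3⟧ = {x16}.

{x16}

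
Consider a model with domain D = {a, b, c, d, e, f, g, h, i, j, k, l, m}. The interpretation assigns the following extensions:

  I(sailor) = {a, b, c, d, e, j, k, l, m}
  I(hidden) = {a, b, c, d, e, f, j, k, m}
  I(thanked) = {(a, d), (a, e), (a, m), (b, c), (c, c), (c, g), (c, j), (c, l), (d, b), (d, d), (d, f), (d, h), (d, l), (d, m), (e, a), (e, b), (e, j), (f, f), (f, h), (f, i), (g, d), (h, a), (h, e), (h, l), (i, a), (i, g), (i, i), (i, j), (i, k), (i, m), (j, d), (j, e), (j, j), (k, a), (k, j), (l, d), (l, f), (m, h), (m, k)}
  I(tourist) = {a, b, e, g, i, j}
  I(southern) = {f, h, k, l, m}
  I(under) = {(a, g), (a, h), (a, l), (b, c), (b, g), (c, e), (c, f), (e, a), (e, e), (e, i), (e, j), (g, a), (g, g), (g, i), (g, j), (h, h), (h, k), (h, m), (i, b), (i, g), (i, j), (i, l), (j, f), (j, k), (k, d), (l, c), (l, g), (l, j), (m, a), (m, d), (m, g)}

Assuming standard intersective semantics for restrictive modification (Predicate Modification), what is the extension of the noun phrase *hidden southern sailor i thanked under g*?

{m}

⟦i thanked⟧ = {x : ⟨i, x⟩ ∈ ⟦thanked⟧} = {a, g, i, j, k, m}
⟦under g⟧ = {x : ⟨x, g⟩ ∈ ⟦under⟧} = {a, b, g, i, l, m}
⟦sailor⟧ = {a, b, c, d, e, j, k, l, m}
… ∩ ⟦i thanked⟧ = {a, b, c, d, e, j, k, l, m} ∩ {a, g, i, j, k, m} = {a, j, k, m}
… ∩ ⟦under g⟧ = {a, j, k, m} ∩ {a, b, g, i, l, m} = {a, m}
… ∩ ⟦hidden⟧ = {a, m} ∩ {a, b, c, d, e, f, j, k, m} = {a, m}
… ∩ ⟦southern⟧ = {a, m} ∩ {f, h, k, l, m} = {m}
So ⟦hidden southern sailor i thanked under g⟧ = {m}.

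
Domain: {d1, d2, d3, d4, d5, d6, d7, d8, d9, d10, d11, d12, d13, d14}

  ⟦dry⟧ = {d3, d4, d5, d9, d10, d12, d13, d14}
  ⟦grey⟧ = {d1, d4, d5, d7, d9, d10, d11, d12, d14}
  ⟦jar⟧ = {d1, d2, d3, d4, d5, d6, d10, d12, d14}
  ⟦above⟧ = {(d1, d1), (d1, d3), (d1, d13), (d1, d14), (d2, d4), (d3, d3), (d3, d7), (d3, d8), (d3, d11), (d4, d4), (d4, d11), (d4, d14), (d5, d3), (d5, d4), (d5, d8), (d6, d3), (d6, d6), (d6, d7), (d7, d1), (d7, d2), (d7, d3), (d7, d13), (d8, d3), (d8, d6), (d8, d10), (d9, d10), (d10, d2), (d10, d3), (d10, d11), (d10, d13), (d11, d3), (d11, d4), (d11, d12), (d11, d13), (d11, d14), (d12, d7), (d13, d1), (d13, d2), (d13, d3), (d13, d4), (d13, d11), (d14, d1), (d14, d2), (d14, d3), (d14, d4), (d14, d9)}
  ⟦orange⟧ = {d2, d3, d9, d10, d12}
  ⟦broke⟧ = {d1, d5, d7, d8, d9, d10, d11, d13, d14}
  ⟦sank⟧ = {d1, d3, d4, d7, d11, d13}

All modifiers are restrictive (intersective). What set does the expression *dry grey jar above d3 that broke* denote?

⟦above d3⟧ = {x : ⟨x, d3⟩ ∈ ⟦above⟧} = {d1, d3, d5, d6, d7, d8, d10, d11, d13, d14}
⟦that broke⟧ = ⟦broke⟧ = {d1, d5, d7, d8, d9, d10, d11, d13, d14}
⟦jar⟧ = {d1, d2, d3, d4, d5, d6, d10, d12, d14}
… ∩ ⟦above d3⟧ = {d1, d2, d3, d4, d5, d6, d10, d12, d14} ∩ {d1, d3, d5, d6, d7, d8, d10, d11, d13, d14} = {d1, d3, d5, d6, d10, d14}
… ∩ ⟦that broke⟧ = {d1, d3, d5, d6, d10, d14} ∩ {d1, d5, d7, d8, d9, d10, d11, d13, d14} = {d1, d5, d10, d14}
… ∩ ⟦dry⟧ = {d1, d5, d10, d14} ∩ {d3, d4, d5, d9, d10, d12, d13, d14} = {d5, d10, d14}
… ∩ ⟦grey⟧ = {d5, d10, d14} ∩ {d1, d4, d5, d7, d9, d10, d11, d12, d14} = {d5, d10, d14}
So ⟦dry grey jar above d3 that broke⟧ = {d5, d10, d14}.

{d5, d10, d14}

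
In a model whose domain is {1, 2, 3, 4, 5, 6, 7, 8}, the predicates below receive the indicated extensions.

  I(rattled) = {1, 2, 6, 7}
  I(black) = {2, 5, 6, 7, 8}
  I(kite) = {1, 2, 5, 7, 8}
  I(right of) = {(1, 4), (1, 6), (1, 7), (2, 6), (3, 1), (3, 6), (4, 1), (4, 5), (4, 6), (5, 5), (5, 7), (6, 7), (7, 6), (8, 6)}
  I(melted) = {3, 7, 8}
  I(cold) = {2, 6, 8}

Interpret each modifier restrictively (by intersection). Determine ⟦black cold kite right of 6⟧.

{2, 8}

⟦right of 6⟧ = {x : ⟨x, 6⟩ ∈ ⟦right of⟧} = {1, 2, 3, 4, 7, 8}
⟦kite⟧ = {1, 2, 5, 7, 8}
… ∩ ⟦right of 6⟧ = {1, 2, 5, 7, 8} ∩ {1, 2, 3, 4, 7, 8} = {1, 2, 7, 8}
… ∩ ⟦black⟧ = {1, 2, 7, 8} ∩ {2, 5, 6, 7, 8} = {2, 7, 8}
… ∩ ⟦cold⟧ = {2, 7, 8} ∩ {2, 6, 8} = {2, 8}
So ⟦black cold kite right of 6⟧ = {2, 8}.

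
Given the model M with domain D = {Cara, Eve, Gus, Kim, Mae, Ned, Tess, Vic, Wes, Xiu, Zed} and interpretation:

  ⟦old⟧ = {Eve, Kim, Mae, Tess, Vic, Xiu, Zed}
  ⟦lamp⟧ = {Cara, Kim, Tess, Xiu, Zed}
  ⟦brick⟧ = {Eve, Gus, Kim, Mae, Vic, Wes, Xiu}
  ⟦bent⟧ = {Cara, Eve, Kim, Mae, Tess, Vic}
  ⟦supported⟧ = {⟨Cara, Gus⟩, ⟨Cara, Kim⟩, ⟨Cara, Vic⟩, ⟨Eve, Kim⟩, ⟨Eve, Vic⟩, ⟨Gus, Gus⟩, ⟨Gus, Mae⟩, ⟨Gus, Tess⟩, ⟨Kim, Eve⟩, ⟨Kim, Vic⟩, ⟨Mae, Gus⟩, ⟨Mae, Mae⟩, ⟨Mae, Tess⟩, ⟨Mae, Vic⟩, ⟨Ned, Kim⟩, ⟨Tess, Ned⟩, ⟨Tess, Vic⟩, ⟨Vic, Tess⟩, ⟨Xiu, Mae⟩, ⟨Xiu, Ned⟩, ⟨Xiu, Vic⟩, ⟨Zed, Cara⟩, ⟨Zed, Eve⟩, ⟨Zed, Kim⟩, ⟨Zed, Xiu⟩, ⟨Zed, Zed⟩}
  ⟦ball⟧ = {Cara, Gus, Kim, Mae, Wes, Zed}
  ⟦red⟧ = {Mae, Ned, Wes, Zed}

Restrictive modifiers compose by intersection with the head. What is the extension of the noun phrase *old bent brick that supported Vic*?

{Eve, Kim, Mae}

⟦that supported Vic⟧ = {x : ⟨x, Vic⟩ ∈ ⟦supported⟧} = {Cara, Eve, Kim, Mae, Tess, Xiu}
⟦brick⟧ = {Eve, Gus, Kim, Mae, Vic, Wes, Xiu}
… ∩ ⟦that supported Vic⟧ = {Eve, Gus, Kim, Mae, Vic, Wes, Xiu} ∩ {Cara, Eve, Kim, Mae, Tess, Xiu} = {Eve, Kim, Mae, Xiu}
… ∩ ⟦old⟧ = {Eve, Kim, Mae, Xiu} ∩ {Eve, Kim, Mae, Tess, Vic, Xiu, Zed} = {Eve, Kim, Mae, Xiu}
… ∩ ⟦bent⟧ = {Eve, Kim, Mae, Xiu} ∩ {Cara, Eve, Kim, Mae, Tess, Vic} = {Eve, Kim, Mae}
So ⟦old bent brick that supported Vic⟧ = {Eve, Kim, Mae}.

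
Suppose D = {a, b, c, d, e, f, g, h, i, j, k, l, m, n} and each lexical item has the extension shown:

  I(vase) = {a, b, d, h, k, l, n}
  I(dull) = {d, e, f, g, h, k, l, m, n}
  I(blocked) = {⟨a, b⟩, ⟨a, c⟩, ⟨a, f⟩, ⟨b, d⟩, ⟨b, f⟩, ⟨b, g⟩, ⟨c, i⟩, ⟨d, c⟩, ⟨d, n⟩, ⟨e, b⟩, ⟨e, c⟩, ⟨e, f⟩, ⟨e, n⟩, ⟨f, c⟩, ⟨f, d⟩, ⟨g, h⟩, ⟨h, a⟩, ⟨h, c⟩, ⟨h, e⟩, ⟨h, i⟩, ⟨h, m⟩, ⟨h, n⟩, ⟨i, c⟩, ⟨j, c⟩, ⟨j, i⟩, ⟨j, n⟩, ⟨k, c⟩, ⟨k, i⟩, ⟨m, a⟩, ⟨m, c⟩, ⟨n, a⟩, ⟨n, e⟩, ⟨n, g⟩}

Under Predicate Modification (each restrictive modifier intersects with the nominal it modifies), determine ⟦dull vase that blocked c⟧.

{d, h, k}

⟦that blocked c⟧ = {x : ⟨x, c⟩ ∈ ⟦blocked⟧} = {a, d, e, f, h, i, j, k, m}
⟦vase⟧ = {a, b, d, h, k, l, n}
… ∩ ⟦that blocked c⟧ = {a, b, d, h, k, l, n} ∩ {a, d, e, f, h, i, j, k, m} = {a, d, h, k}
… ∩ ⟦dull⟧ = {a, d, h, k} ∩ {d, e, f, g, h, k, l, m, n} = {d, h, k}
So ⟦dull vase that blocked c⟧ = {d, h, k}.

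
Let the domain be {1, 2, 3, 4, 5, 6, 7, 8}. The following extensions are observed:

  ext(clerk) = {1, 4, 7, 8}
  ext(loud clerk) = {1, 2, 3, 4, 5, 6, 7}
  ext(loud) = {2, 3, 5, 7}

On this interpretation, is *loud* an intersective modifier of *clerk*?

no

⟦loud⟧ ∩ ⟦clerk⟧ = {2, 3, 5, 7} ∩ {1, 4, 7, 8} = {7}
Observed ⟦loud clerk⟧ = {1, 2, 3, 4, 5, 6, 7}.
These differ, so the modifier is not intersective in this model.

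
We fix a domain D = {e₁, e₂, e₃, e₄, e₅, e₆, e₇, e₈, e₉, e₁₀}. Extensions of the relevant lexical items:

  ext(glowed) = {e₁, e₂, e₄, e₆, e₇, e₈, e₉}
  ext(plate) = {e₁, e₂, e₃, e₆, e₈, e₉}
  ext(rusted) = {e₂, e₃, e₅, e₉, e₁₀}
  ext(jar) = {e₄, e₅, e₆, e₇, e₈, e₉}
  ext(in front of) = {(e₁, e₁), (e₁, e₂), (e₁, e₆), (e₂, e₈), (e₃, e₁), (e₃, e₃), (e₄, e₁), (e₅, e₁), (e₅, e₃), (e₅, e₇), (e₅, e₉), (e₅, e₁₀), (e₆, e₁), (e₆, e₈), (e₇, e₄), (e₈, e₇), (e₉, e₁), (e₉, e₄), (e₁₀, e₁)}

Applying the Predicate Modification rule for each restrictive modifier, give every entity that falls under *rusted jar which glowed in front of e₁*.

{e₉}

⟦which glowed⟧ = ⟦glowed⟧ = {e₁, e₂, e₄, e₆, e₇, e₈, e₉}
⟦in front of e₁⟧ = {x : ⟨x, e₁⟩ ∈ ⟦in front of⟧} = {e₁, e₃, e₄, e₅, e₆, e₉, e₁₀}
⟦jar⟧ = {e₄, e₅, e₆, e₇, e₈, e₉}
… ∩ ⟦which glowed⟧ = {e₄, e₅, e₆, e₇, e₈, e₉} ∩ {e₁, e₂, e₄, e₆, e₇, e₈, e₉} = {e₄, e₆, e₇, e₈, e₉}
… ∩ ⟦in front of e₁⟧ = {e₄, e₆, e₇, e₈, e₉} ∩ {e₁, e₃, e₄, e₅, e₆, e₉, e₁₀} = {e₄, e₆, e₉}
… ∩ ⟦rusted⟧ = {e₄, e₆, e₉} ∩ {e₂, e₃, e₅, e₉, e₁₀} = {e₉}
So ⟦rusted jar which glowed in front of e₁⟧ = {e₉}.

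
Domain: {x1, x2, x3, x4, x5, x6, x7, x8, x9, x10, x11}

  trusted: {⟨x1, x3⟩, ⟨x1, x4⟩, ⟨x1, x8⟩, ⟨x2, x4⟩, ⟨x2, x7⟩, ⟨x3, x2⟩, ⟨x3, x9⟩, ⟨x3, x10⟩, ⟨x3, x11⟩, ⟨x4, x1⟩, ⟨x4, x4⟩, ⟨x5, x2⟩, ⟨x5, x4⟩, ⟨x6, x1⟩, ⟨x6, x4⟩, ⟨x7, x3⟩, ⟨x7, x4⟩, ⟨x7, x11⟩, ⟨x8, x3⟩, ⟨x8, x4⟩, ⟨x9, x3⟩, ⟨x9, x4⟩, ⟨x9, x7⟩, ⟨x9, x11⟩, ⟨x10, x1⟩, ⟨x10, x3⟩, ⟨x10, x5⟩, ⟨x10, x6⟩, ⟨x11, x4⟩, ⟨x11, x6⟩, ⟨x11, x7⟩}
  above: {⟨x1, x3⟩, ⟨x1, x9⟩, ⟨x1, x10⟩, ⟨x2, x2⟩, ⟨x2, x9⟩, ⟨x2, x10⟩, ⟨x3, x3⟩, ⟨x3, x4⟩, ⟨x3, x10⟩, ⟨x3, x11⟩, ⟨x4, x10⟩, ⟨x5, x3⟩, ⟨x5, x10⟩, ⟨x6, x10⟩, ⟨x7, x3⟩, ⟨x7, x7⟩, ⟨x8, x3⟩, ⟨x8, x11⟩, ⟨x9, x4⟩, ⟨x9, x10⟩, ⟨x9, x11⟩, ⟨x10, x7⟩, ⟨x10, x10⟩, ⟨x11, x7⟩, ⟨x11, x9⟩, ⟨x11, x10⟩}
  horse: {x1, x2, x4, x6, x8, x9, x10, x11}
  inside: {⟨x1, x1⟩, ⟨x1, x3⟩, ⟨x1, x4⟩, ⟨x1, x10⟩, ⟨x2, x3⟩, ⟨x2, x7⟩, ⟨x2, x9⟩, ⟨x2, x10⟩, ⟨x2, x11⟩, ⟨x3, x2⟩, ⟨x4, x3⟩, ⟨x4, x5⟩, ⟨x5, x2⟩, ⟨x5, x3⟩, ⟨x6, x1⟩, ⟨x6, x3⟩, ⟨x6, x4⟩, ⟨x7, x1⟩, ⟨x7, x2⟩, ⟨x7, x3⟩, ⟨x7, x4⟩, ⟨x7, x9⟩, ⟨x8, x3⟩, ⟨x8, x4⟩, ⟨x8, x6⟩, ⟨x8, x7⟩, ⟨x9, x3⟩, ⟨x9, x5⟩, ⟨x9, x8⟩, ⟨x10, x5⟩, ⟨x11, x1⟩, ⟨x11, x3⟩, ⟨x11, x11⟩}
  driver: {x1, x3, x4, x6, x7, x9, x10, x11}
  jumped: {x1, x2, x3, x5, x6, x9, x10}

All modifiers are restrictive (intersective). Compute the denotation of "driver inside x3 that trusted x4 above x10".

{x1, x4, x6, x9, x11}

⟦inside x3⟧ = {x : ⟨x, x3⟩ ∈ ⟦inside⟧} = {x1, x2, x4, x5, x6, x7, x8, x9, x11}
⟦that trusted x4⟧ = {x : ⟨x, x4⟩ ∈ ⟦trusted⟧} = {x1, x2, x4, x5, x6, x7, x8, x9, x11}
⟦above x10⟧ = {x : ⟨x, x10⟩ ∈ ⟦above⟧} = {x1, x2, x3, x4, x5, x6, x9, x10, x11}
⟦driver⟧ = {x1, x3, x4, x6, x7, x9, x10, x11}
… ∩ ⟦inside x3⟧ = {x1, x3, x4, x6, x7, x9, x10, x11} ∩ {x1, x2, x4, x5, x6, x7, x8, x9, x11} = {x1, x4, x6, x7, x9, x11}
… ∩ ⟦that trusted x4⟧ = {x1, x4, x6, x7, x9, x11} ∩ {x1, x2, x4, x5, x6, x7, x8, x9, x11} = {x1, x4, x6, x7, x9, x11}
… ∩ ⟦above x10⟧ = {x1, x4, x6, x7, x9, x11} ∩ {x1, x2, x3, x4, x5, x6, x9, x10, x11} = {x1, x4, x6, x9, x11}
So ⟦driver inside x3 that trusted x4 above x10⟧ = {x1, x4, x6, x9, x11}.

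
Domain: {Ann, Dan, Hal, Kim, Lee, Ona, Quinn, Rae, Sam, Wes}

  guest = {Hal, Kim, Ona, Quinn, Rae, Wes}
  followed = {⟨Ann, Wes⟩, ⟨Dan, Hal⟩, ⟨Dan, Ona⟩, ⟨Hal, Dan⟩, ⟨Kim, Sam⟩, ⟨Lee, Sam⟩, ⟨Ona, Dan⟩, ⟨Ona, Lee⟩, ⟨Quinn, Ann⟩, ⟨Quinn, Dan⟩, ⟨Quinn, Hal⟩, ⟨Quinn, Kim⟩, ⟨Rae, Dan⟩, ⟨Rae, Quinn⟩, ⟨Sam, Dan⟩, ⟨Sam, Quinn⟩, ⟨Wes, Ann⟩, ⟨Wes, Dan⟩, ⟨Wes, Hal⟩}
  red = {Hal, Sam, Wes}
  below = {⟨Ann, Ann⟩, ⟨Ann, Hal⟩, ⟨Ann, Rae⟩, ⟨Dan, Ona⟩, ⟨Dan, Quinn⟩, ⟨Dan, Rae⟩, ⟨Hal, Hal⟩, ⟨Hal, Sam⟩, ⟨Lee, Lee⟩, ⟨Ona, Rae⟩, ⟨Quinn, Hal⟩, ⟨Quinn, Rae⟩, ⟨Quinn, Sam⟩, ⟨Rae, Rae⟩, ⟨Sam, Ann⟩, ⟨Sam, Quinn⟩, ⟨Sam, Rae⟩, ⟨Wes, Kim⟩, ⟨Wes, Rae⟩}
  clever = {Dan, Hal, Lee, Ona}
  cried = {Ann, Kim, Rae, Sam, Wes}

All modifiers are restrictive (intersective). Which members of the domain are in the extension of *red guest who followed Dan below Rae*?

⟦who followed Dan⟧ = {x : ⟨x, Dan⟩ ∈ ⟦followed⟧} = {Hal, Ona, Quinn, Rae, Sam, Wes}
⟦below Rae⟧ = {x : ⟨x, Rae⟩ ∈ ⟦below⟧} = {Ann, Dan, Ona, Quinn, Rae, Sam, Wes}
⟦guest⟧ = {Hal, Kim, Ona, Quinn, Rae, Wes}
… ∩ ⟦who followed Dan⟧ = {Hal, Kim, Ona, Quinn, Rae, Wes} ∩ {Hal, Ona, Quinn, Rae, Sam, Wes} = {Hal, Ona, Quinn, Rae, Wes}
… ∩ ⟦below Rae⟧ = {Hal, Ona, Quinn, Rae, Wes} ∩ {Ann, Dan, Ona, Quinn, Rae, Sam, Wes} = {Ona, Quinn, Rae, Wes}
… ∩ ⟦red⟧ = {Ona, Quinn, Rae, Wes} ∩ {Hal, Sam, Wes} = {Wes}
So ⟦red guest who followed Dan below Rae⟧ = {Wes}.

{Wes}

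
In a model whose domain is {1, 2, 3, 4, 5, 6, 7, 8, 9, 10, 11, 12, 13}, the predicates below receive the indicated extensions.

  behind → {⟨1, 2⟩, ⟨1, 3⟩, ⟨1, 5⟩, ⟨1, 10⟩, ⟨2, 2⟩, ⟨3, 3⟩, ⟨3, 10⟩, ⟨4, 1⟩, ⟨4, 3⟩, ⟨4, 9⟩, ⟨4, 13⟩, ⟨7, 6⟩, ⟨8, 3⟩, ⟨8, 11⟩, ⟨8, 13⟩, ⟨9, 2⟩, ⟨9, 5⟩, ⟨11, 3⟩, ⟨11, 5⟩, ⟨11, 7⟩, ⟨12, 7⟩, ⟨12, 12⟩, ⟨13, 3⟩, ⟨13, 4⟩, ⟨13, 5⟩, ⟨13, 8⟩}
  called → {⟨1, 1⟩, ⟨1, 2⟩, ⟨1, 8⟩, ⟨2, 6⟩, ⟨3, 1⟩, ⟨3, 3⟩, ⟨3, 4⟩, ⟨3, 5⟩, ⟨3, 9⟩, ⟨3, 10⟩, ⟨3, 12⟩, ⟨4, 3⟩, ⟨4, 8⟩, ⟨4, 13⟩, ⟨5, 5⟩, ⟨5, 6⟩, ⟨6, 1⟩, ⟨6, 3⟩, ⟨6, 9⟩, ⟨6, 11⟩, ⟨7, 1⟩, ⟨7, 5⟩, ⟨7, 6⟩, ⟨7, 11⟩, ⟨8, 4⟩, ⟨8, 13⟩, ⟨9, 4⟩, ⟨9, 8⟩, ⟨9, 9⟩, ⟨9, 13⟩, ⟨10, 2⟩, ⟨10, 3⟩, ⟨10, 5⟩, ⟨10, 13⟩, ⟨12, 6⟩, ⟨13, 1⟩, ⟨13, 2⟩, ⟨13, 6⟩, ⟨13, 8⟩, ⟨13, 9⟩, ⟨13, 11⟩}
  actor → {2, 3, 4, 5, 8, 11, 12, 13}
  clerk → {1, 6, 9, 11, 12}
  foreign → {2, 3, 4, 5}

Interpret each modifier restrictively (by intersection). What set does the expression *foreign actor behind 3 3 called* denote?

{3, 4}

⟦behind 3⟧ = {x : ⟨x, 3⟩ ∈ ⟦behind⟧} = {1, 3, 4, 8, 11, 13}
⟦3 called⟧ = {x : ⟨3, x⟩ ∈ ⟦called⟧} = {1, 3, 4, 5, 9, 10, 12}
⟦actor⟧ = {2, 3, 4, 5, 8, 11, 12, 13}
… ∩ ⟦behind 3⟧ = {2, 3, 4, 5, 8, 11, 12, 13} ∩ {1, 3, 4, 8, 11, 13} = {3, 4, 8, 11, 13}
… ∩ ⟦3 called⟧ = {3, 4, 8, 11, 13} ∩ {1, 3, 4, 5, 9, 10, 12} = {3, 4}
… ∩ ⟦foreign⟧ = {3, 4} ∩ {2, 3, 4, 5} = {3, 4}
So ⟦foreign actor behind 3 3 called⟧ = {3, 4}.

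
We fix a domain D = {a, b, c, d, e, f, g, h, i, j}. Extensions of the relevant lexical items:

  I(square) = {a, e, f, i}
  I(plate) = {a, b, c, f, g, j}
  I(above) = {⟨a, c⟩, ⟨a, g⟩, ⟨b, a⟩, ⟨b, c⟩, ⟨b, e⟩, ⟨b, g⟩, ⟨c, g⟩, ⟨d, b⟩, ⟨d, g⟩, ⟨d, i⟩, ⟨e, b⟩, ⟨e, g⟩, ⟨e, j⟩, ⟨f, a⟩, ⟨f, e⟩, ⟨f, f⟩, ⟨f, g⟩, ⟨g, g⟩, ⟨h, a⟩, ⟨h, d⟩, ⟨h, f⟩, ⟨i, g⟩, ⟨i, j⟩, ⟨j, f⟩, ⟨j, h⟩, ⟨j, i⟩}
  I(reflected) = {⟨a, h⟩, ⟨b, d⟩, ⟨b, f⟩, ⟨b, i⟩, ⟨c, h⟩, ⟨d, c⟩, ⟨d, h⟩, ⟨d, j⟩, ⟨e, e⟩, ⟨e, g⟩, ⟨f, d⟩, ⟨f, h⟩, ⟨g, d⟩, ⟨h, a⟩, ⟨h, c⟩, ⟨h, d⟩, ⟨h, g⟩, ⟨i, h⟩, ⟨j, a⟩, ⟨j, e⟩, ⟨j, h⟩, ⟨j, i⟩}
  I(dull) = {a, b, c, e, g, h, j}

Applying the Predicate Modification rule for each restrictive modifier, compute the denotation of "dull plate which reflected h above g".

⟦which reflected h⟧ = {x : ⟨x, h⟩ ∈ ⟦reflected⟧} = {a, c, d, f, i, j}
⟦above g⟧ = {x : ⟨x, g⟩ ∈ ⟦above⟧} = {a, b, c, d, e, f, g, i}
⟦plate⟧ = {a, b, c, f, g, j}
… ∩ ⟦which reflected h⟧ = {a, b, c, f, g, j} ∩ {a, c, d, f, i, j} = {a, c, f, j}
… ∩ ⟦above g⟧ = {a, c, f, j} ∩ {a, b, c, d, e, f, g, i} = {a, c, f}
… ∩ ⟦dull⟧ = {a, c, f} ∩ {a, b, c, e, g, h, j} = {a, c}
So ⟦dull plate which reflected h above g⟧ = {a, c}.

{a, c}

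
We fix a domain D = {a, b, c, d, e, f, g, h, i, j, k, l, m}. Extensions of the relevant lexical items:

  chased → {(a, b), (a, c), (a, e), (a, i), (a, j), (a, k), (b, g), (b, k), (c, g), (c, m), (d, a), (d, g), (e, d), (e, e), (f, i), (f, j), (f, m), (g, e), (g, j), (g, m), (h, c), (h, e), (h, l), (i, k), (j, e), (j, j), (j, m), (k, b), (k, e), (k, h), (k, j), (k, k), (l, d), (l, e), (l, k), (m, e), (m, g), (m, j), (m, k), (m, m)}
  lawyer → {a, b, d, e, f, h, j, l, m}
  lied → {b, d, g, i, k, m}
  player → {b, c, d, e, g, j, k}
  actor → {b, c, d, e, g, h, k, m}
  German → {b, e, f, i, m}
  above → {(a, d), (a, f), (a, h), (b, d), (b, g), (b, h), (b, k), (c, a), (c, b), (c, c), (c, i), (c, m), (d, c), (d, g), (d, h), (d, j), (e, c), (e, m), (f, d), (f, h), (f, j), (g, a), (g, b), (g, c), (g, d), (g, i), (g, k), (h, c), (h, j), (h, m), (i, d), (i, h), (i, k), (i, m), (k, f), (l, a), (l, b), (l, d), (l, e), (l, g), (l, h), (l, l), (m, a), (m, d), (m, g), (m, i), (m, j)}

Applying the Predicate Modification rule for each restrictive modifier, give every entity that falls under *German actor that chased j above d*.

{m}

⟦that chased j⟧ = {x : ⟨x, j⟩ ∈ ⟦chased⟧} = {a, f, g, j, k, m}
⟦above d⟧ = {x : ⟨x, d⟩ ∈ ⟦above⟧} = {a, b, f, g, i, l, m}
⟦actor⟧ = {b, c, d, e, g, h, k, m}
… ∩ ⟦that chased j⟧ = {b, c, d, e, g, h, k, m} ∩ {a, f, g, j, k, m} = {g, k, m}
… ∩ ⟦above d⟧ = {g, k, m} ∩ {a, b, f, g, i, l, m} = {g, m}
… ∩ ⟦German⟧ = {g, m} ∩ {b, e, f, i, m} = {m}
So ⟦German actor that chased j above d⟧ = {m}.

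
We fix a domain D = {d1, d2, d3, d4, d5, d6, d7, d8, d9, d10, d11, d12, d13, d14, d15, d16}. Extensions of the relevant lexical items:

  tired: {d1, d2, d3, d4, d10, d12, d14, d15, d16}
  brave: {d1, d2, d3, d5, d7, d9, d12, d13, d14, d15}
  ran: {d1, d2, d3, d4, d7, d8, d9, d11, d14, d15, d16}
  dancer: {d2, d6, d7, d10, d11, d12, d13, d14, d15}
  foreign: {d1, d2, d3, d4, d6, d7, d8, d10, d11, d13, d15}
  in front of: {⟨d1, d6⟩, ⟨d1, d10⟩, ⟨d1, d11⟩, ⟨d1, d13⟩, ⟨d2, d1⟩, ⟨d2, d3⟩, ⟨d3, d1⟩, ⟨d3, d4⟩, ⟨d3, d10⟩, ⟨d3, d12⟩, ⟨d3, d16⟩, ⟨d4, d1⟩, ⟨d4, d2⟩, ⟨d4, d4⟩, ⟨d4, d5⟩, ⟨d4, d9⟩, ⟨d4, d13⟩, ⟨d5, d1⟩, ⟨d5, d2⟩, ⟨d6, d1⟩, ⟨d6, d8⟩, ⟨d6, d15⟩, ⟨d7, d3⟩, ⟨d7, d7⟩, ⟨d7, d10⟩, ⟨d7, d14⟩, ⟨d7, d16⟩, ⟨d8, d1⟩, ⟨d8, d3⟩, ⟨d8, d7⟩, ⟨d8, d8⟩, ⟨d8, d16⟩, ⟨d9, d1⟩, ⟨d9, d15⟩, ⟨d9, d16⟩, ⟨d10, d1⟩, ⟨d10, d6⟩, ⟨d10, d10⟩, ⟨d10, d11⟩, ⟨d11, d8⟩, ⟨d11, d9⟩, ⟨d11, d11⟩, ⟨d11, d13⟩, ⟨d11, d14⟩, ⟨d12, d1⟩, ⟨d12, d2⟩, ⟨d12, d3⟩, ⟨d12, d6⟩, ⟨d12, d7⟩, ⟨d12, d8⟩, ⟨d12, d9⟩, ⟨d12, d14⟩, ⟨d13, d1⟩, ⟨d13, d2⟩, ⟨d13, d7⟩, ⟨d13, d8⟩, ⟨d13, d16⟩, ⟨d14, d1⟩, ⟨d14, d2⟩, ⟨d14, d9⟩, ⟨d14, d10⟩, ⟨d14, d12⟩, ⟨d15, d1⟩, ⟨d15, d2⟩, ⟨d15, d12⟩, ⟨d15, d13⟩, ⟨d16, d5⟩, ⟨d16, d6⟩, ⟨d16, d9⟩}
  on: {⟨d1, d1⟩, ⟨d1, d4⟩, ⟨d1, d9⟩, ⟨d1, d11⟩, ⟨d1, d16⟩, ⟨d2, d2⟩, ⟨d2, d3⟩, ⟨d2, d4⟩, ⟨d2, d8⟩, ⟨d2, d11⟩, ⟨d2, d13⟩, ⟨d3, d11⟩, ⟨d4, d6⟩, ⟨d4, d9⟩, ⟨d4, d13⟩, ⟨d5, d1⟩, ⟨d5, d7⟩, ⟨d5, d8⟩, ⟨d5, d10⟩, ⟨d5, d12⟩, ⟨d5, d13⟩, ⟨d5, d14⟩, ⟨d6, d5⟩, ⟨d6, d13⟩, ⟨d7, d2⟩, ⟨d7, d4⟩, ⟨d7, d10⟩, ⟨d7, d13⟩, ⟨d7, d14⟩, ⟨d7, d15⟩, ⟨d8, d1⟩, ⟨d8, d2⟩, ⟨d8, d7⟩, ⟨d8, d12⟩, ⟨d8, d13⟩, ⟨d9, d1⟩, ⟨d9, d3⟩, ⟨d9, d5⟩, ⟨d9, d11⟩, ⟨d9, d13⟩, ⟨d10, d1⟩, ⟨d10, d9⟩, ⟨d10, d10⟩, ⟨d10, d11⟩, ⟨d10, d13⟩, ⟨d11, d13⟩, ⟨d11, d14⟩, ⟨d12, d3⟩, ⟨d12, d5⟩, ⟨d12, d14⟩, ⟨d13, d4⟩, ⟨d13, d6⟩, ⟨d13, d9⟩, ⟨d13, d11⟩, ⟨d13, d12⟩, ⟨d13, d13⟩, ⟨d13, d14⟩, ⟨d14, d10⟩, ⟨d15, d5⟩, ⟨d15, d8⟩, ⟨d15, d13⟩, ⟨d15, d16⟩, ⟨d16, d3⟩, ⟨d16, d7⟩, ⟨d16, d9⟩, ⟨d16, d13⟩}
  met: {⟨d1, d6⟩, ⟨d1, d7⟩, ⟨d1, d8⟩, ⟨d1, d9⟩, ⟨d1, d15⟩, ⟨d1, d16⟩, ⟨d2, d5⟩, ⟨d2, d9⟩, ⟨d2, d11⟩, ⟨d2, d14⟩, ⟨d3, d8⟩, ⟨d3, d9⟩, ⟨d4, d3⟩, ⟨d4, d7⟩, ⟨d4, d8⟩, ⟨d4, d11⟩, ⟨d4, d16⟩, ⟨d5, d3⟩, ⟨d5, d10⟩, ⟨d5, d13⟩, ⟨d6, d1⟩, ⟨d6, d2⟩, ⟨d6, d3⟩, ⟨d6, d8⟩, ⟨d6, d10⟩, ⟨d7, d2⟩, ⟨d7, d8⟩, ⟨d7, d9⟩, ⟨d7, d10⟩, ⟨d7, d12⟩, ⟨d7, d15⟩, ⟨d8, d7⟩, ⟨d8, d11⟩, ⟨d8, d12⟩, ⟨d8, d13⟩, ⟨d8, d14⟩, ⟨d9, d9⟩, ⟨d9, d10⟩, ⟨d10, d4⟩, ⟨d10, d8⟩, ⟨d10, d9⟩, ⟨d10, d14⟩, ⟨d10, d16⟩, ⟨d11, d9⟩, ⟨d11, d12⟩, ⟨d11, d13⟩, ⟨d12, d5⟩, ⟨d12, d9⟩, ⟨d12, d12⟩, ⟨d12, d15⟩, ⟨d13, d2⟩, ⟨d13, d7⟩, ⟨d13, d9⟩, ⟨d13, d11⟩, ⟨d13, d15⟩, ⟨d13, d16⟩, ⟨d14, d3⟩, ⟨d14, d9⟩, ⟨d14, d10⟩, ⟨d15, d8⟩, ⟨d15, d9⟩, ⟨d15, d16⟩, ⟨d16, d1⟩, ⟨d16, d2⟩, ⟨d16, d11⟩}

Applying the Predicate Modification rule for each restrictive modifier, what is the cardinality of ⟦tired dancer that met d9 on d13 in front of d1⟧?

3

⟦that met d9⟧ = {x : ⟨x, d9⟩ ∈ ⟦met⟧} = {d1, d2, d3, d7, d9, d10, d11, d12, d13, d14, d15}
⟦on d13⟧ = {x : ⟨x, d13⟩ ∈ ⟦on⟧} = {d2, d4, d5, d6, d7, d8, d9, d10, d11, d13, d15, d16}
⟦in front of d1⟧ = {x : ⟨x, d1⟩ ∈ ⟦in front of⟧} = {d2, d3, d4, d5, d6, d8, d9, d10, d12, d13, d14, d15}
⟦dancer⟧ = {d2, d6, d7, d10, d11, d12, d13, d14, d15}
… ∩ ⟦that met d9⟧ = {d2, d6, d7, d10, d11, d12, d13, d14, d15} ∩ {d1, d2, d3, d7, d9, d10, d11, d12, d13, d14, d15} = {d2, d7, d10, d11, d12, d13, d14, d15}
… ∩ ⟦on d13⟧ = {d2, d7, d10, d11, d12, d13, d14, d15} ∩ {d2, d4, d5, d6, d7, d8, d9, d10, d11, d13, d15, d16} = {d2, d7, d10, d11, d13, d15}
… ∩ ⟦in front of d1⟧ = {d2, d7, d10, d11, d13, d15} ∩ {d2, d3, d4, d5, d6, d8, d9, d10, d12, d13, d14, d15} = {d2, d10, d13, d15}
… ∩ ⟦tired⟧ = {d2, d10, d13, d15} ∩ {d1, d2, d3, d4, d10, d12, d14, d15, d16} = {d2, d10, d15}
⟦tired dancer that met d9 on d13 in front of d1⟧ = {d2, d10, d15}, so the cardinality is 3.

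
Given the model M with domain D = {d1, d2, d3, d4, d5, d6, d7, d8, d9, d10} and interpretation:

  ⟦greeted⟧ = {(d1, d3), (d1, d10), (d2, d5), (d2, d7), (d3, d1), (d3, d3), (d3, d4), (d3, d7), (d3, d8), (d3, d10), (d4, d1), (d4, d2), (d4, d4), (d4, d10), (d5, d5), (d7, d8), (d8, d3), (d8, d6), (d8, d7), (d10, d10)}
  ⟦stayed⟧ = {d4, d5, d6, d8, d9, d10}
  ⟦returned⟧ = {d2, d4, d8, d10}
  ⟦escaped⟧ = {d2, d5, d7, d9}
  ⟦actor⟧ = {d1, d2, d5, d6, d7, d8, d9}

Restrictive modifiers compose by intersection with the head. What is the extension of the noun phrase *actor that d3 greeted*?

⟦that d3 greeted⟧ = {x : ⟨d3, x⟩ ∈ ⟦greeted⟧} = {d1, d3, d4, d7, d8, d10}
⟦actor⟧ = {d1, d2, d5, d6, d7, d8, d9}
… ∩ ⟦that d3 greeted⟧ = {d1, d2, d5, d6, d7, d8, d9} ∩ {d1, d3, d4, d7, d8, d10} = {d1, d7, d8}
So ⟦actor that d3 greeted⟧ = {d1, d7, d8}.

{d1, d7, d8}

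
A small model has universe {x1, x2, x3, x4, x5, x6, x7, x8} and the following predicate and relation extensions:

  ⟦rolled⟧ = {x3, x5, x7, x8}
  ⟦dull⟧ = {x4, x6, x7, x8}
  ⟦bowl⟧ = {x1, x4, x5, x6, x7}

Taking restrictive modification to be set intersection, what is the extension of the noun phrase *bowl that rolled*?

{x5, x7}

⟦that rolled⟧ = ⟦rolled⟧ = {x3, x5, x7, x8}
⟦bowl⟧ = {x1, x4, x5, x6, x7}
… ∩ ⟦that rolled⟧ = {x1, x4, x5, x6, x7} ∩ {x3, x5, x7, x8} = {x5, x7}
So ⟦bowl that rolled⟧ = {x5, x7}.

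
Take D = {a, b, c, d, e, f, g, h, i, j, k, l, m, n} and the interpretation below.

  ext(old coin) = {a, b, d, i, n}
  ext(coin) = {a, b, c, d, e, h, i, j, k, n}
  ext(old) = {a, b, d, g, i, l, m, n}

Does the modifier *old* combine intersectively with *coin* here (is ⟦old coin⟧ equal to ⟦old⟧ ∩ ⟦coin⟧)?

⟦old⟧ ∩ ⟦coin⟧ = {a, b, d, g, i, l, m, n} ∩ {a, b, c, d, e, h, i, j, k, n} = {a, b, d, i, n}
Observed ⟦old coin⟧ = {a, b, d, i, n}.
These coincide, so the modifier is intersective here.

yes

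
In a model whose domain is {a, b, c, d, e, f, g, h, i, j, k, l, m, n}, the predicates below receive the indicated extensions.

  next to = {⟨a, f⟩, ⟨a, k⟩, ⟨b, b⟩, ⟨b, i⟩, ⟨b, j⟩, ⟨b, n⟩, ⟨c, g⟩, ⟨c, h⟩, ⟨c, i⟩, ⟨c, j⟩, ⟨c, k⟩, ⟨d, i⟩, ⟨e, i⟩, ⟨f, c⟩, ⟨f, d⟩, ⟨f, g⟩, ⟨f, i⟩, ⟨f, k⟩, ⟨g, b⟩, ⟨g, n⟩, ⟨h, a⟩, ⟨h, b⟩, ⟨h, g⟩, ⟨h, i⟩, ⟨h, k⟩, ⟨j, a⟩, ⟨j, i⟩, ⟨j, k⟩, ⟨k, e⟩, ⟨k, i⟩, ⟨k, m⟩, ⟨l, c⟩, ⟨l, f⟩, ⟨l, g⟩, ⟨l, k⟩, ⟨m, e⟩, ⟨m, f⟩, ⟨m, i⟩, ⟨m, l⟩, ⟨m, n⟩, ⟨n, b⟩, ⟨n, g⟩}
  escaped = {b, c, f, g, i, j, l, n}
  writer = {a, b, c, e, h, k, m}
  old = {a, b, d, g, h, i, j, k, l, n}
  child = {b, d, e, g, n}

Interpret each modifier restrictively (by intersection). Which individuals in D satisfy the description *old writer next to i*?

⟦next to i⟧ = {x : ⟨x, i⟩ ∈ ⟦next to⟧} = {b, c, d, e, f, h, j, k, m}
⟦writer⟧ = {a, b, c, e, h, k, m}
… ∩ ⟦next to i⟧ = {a, b, c, e, h, k, m} ∩ {b, c, d, e, f, h, j, k, m} = {b, c, e, h, k, m}
… ∩ ⟦old⟧ = {b, c, e, h, k, m} ∩ {a, b, d, g, h, i, j, k, l, n} = {b, h, k}
So ⟦old writer next to i⟧ = {b, h, k}.

{b, h, k}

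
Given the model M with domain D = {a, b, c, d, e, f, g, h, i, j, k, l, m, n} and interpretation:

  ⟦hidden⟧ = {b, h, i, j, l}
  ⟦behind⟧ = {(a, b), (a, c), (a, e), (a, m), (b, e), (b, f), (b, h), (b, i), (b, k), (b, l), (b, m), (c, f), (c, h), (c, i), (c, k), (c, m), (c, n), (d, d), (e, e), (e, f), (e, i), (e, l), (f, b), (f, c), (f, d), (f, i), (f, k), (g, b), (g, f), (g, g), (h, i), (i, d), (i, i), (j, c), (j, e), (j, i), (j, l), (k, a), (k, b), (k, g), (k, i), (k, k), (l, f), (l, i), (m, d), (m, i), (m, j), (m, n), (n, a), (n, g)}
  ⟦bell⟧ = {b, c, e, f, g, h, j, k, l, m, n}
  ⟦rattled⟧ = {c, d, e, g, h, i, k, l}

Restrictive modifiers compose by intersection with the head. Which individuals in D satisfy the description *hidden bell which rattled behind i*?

{h, l}

⟦which rattled⟧ = ⟦rattled⟧ = {c, d, e, g, h, i, k, l}
⟦behind i⟧ = {x : ⟨x, i⟩ ∈ ⟦behind⟧} = {b, c, e, f, h, i, j, k, l, m}
⟦bell⟧ = {b, c, e, f, g, h, j, k, l, m, n}
… ∩ ⟦which rattled⟧ = {b, c, e, f, g, h, j, k, l, m, n} ∩ {c, d, e, g, h, i, k, l} = {c, e, g, h, k, l}
… ∩ ⟦behind i⟧ = {c, e, g, h, k, l} ∩ {b, c, e, f, h, i, j, k, l, m} = {c, e, h, k, l}
… ∩ ⟦hidden⟧ = {c, e, h, k, l} ∩ {b, h, i, j, l} = {h, l}
So ⟦hidden bell which rattled behind i⟧ = {h, l}.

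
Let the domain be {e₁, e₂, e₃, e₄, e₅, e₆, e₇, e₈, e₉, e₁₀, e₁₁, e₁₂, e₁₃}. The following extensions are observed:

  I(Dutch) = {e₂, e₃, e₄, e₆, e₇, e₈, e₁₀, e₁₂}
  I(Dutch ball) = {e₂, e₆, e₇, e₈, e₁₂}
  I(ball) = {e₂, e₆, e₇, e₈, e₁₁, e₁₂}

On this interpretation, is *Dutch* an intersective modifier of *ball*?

⟦Dutch⟧ ∩ ⟦ball⟧ = {e₂, e₃, e₄, e₆, e₇, e₈, e₁₀, e₁₂} ∩ {e₂, e₆, e₇, e₈, e₁₁, e₁₂} = {e₂, e₆, e₇, e₈, e₁₂}
Observed ⟦Dutch ball⟧ = {e₂, e₆, e₇, e₈, e₁₂}.
These coincide, so the modifier is intersective here.

yes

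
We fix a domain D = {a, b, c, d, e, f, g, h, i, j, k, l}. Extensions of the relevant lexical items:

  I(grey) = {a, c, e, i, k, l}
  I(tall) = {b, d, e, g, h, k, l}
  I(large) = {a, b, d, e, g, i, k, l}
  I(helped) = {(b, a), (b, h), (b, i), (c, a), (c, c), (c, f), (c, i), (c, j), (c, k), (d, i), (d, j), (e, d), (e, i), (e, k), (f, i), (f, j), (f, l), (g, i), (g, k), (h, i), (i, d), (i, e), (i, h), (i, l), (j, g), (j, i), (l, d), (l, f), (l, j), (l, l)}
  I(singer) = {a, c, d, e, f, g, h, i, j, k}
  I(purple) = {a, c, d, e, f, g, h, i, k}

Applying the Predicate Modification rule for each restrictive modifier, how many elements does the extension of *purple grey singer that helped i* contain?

⟦that helped i⟧ = {x : ⟨x, i⟩ ∈ ⟦helped⟧} = {b, c, d, e, f, g, h, j}
⟦singer⟧ = {a, c, d, e, f, g, h, i, j, k}
… ∩ ⟦that helped i⟧ = {a, c, d, e, f, g, h, i, j, k} ∩ {b, c, d, e, f, g, h, j} = {c, d, e, f, g, h, j}
… ∩ ⟦purple⟧ = {c, d, e, f, g, h, j} ∩ {a, c, d, e, f, g, h, i, k} = {c, d, e, f, g, h}
… ∩ ⟦grey⟧ = {c, d, e, f, g, h} ∩ {a, c, e, i, k, l} = {c, e}
⟦purple grey singer that helped i⟧ = {c, e}, so the cardinality is 2.

2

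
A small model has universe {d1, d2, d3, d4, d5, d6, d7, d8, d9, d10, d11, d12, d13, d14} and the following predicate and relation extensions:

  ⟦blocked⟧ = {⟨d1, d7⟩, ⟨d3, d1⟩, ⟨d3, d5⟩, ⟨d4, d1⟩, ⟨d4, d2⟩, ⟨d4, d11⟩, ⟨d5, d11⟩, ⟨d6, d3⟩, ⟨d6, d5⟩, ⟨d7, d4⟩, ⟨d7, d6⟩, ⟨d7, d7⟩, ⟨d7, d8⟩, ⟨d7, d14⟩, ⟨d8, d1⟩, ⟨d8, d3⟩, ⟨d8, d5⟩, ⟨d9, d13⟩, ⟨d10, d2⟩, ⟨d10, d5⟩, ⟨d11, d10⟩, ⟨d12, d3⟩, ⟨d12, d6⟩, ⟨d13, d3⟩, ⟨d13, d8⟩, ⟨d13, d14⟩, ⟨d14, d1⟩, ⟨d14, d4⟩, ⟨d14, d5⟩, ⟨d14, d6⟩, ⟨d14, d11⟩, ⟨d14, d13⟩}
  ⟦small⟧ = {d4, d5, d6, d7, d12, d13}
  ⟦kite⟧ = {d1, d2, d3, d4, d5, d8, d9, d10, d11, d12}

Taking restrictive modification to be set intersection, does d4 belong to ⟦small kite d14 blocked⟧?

yes

⟦d14 blocked⟧ = {x : ⟨d14, x⟩ ∈ ⟦blocked⟧} = {d1, d4, d5, d6, d11, d13}
⟦kite⟧ = {d1, d2, d3, d4, d5, d8, d9, d10, d11, d12}
… ∩ ⟦d14 blocked⟧ = {d1, d2, d3, d4, d5, d8, d9, d10, d11, d12} ∩ {d1, d4, d5, d6, d11, d13} = {d1, d4, d5, d11}
… ∩ ⟦small⟧ = {d1, d4, d5, d11} ∩ {d4, d5, d6, d7, d12, d13} = {d4, d5}
⟦small kite d14 blocked⟧ = {d4, d5}; d4 ∈ this set.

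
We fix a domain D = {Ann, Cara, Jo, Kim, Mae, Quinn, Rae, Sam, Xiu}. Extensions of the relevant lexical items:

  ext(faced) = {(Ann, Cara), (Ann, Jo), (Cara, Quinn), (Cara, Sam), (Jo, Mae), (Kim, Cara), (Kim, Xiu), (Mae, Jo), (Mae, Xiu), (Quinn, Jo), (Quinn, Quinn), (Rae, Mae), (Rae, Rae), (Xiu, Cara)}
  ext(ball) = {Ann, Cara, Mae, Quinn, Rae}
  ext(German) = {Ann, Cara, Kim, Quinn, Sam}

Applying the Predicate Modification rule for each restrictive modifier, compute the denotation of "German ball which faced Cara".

⟦which faced Cara⟧ = {x : ⟨x, Cara⟩ ∈ ⟦faced⟧} = {Ann, Kim, Xiu}
⟦ball⟧ = {Ann, Cara, Mae, Quinn, Rae}
… ∩ ⟦which faced Cara⟧ = {Ann, Cara, Mae, Quinn, Rae} ∩ {Ann, Kim, Xiu} = {Ann}
… ∩ ⟦German⟧ = {Ann} ∩ {Ann, Cara, Kim, Quinn, Sam} = {Ann}
So ⟦German ball which faced Cara⟧ = {Ann}.

{Ann}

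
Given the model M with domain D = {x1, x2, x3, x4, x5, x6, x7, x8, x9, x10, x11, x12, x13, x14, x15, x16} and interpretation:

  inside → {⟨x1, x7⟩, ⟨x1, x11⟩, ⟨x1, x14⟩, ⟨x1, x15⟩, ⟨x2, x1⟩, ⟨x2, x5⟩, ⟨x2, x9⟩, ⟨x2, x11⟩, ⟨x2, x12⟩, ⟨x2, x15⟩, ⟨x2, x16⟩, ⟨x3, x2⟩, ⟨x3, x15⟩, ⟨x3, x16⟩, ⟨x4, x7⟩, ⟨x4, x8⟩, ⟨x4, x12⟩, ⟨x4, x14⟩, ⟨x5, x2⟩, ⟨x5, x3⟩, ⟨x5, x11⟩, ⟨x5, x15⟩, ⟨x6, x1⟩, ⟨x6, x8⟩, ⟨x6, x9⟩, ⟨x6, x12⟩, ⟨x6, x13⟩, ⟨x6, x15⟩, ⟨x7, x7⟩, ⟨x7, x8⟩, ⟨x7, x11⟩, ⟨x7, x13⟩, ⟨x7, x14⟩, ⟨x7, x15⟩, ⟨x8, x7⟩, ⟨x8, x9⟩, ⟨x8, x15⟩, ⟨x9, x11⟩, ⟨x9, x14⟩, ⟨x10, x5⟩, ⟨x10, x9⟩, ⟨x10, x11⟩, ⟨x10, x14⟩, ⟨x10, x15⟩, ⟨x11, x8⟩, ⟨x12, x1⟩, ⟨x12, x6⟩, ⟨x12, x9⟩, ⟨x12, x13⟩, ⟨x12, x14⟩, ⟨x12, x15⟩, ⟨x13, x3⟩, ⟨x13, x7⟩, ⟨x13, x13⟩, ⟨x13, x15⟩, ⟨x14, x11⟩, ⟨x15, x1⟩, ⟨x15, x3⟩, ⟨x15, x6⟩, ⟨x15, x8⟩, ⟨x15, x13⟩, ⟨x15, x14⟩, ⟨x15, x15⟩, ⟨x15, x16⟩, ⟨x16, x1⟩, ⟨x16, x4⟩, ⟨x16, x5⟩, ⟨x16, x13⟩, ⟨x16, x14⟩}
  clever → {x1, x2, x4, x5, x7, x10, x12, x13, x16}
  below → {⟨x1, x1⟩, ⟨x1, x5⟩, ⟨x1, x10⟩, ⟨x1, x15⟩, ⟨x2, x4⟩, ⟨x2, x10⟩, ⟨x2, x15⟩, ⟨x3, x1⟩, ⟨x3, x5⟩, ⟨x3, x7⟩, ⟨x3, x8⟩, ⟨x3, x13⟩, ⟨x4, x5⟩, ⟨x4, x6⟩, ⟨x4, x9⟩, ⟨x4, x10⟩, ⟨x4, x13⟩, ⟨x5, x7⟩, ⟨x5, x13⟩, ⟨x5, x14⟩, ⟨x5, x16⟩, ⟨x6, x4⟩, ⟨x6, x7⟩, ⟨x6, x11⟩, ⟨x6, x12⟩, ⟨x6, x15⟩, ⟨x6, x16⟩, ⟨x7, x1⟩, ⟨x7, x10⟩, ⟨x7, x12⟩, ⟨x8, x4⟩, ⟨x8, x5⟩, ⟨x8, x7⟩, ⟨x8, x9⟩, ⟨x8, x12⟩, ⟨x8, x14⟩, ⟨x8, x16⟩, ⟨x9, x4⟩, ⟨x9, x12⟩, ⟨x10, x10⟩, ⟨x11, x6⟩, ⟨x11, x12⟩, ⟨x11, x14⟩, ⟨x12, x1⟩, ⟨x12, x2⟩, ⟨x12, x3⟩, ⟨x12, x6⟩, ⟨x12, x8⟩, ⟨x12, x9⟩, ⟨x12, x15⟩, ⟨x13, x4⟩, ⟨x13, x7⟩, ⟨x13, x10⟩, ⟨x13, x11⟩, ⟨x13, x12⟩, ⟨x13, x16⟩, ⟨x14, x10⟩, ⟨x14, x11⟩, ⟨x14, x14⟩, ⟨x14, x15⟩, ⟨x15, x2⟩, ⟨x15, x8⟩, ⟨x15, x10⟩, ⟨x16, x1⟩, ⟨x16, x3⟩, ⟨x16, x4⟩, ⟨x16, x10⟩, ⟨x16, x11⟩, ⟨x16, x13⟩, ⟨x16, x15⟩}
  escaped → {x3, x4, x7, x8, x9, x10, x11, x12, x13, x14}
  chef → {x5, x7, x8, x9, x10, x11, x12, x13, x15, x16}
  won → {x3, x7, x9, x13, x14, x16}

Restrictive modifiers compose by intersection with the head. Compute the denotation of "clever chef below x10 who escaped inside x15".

{x7, x10, x13}

⟦below x10⟧ = {x : ⟨x, x10⟩ ∈ ⟦below⟧} = {x1, x2, x4, x7, x10, x13, x14, x15, x16}
⟦who escaped⟧ = ⟦escaped⟧ = {x3, x4, x7, x8, x9, x10, x11, x12, x13, x14}
⟦inside x15⟧ = {x : ⟨x, x15⟩ ∈ ⟦inside⟧} = {x1, x2, x3, x5, x6, x7, x8, x10, x12, x13, x15}
⟦chef⟧ = {x5, x7, x8, x9, x10, x11, x12, x13, x15, x16}
… ∩ ⟦below x10⟧ = {x5, x7, x8, x9, x10, x11, x12, x13, x15, x16} ∩ {x1, x2, x4, x7, x10, x13, x14, x15, x16} = {x7, x10, x13, x15, x16}
… ∩ ⟦who escaped⟧ = {x7, x10, x13, x15, x16} ∩ {x3, x4, x7, x8, x9, x10, x11, x12, x13, x14} = {x7, x10, x13}
… ∩ ⟦inside x15⟧ = {x7, x10, x13} ∩ {x1, x2, x3, x5, x6, x7, x8, x10, x12, x13, x15} = {x7, x10, x13}
… ∩ ⟦clever⟧ = {x7, x10, x13} ∩ {x1, x2, x4, x5, x7, x10, x12, x13, x16} = {x7, x10, x13}
So ⟦clever chef below x10 who escaped inside x15⟧ = {x7, x10, x13}.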